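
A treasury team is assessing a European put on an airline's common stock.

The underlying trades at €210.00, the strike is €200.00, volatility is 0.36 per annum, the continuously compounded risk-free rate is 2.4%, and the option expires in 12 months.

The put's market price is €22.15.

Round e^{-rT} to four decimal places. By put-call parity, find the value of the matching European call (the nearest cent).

€36.89

exp(−rT) = exp(−0.024·1) = 0.9763
Put-call parity: C − P = S − K·e^(−rT) = 210 − 200·0.9763 = 210 − 195.2600 = 14.7400
C = P + (C − P) = 22.15 + (14.7400) = 36.8900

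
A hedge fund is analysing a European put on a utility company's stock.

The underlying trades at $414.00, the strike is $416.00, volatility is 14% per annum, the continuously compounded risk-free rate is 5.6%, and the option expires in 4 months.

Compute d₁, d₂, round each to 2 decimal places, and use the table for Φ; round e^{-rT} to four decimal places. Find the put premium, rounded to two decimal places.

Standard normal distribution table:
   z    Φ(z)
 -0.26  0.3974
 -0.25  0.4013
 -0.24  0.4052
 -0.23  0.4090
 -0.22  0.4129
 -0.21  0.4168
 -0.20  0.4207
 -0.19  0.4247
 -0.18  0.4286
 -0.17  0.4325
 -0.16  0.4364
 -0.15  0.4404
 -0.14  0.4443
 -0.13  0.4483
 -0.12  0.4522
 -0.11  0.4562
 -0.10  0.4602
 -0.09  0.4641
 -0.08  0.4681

σ√T = 0.14·√0.3333 = 0.0808
d₁ = [ln(414/416) + (0.056 + 0.14²/2)·0.3333] / 0.0808 = [-0.0048 + 0.0219] / 0.0808 = 0.2117 which rounds to 0.21
d₂ = d₁ − σ√T = 0.2117 − 0.0808 = 0.1309 which rounds to 0.13
exp(−rT) = exp(−0.056·0.3333) = 0.9815
N(−d₂) = N(-0.13) = 0.4483;  N(−d₁) = N(-0.21) = 0.4168
P = 416·0.9815·0.4483 − 414·0.4168 = 183.0427 − 172.5552 = 10.4875

$10.49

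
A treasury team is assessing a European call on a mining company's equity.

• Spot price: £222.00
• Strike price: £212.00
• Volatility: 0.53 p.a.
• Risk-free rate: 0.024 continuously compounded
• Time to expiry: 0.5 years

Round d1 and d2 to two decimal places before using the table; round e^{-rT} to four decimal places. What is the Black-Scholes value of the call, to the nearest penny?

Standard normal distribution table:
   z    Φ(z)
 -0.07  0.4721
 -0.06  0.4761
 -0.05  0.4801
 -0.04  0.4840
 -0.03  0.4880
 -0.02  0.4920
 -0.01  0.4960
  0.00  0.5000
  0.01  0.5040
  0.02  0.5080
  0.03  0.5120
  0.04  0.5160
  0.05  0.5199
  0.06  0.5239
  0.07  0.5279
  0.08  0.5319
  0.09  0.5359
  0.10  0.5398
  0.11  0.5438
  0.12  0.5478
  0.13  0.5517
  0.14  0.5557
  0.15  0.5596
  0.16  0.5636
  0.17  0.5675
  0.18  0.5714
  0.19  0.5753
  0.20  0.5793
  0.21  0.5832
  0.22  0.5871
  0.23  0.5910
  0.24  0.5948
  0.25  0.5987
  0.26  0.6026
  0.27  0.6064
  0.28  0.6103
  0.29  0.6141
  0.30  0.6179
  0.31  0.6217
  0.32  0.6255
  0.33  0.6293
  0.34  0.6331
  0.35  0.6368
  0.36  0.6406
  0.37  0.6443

£38.32

T = 0.5;  σ√T = 0.3748
d₁ = [ln(222/212) + (0.024 + 0.53²/2)·0.5] / 0.3748 = [0.0461 + 0.0822] / 0.3748 = 0.3424 ≈ 0.34
d₂ = d₁ − σ√T = 0.3424 − 0.3748 = -0.0324 ≈ -0.03
e^(−rT) = e^(−0.024·0.5) = 0.9881
N(d₁) = N(0.34) = 0.6331;  N(d₂) = N(-0.03) = 0.4880
C = 222·0.6331 − 212·0.9881·0.4880 = 140.5482 − 102.2249 = 38.3233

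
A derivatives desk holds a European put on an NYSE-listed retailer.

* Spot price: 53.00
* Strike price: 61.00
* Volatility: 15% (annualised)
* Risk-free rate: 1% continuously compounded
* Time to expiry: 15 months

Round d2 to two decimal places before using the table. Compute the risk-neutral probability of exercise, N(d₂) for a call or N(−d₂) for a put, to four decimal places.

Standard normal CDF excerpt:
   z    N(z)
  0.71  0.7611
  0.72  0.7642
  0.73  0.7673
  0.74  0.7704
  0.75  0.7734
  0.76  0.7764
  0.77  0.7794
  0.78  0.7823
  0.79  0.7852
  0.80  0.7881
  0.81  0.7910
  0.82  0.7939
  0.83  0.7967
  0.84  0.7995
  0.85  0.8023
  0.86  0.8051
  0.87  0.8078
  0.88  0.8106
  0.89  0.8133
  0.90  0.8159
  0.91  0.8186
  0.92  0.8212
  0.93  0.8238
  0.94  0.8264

σ√T = 0.15·√1.25 = 0.1677
d₁ = [ln(53/61) + (0.01 + 0.15²/2)·1.25] / 0.1677 = [-0.1406 + 0.0266] / 0.1677 = -0.6799 which rounds to -0.68
d₂ = d₁ − σ√T = -0.6799 − 0.1677 = -0.8476 which rounds to -0.85
Pr(exercise) under Q = N(−d₂) = N(0.85) = 0.8023

0.8023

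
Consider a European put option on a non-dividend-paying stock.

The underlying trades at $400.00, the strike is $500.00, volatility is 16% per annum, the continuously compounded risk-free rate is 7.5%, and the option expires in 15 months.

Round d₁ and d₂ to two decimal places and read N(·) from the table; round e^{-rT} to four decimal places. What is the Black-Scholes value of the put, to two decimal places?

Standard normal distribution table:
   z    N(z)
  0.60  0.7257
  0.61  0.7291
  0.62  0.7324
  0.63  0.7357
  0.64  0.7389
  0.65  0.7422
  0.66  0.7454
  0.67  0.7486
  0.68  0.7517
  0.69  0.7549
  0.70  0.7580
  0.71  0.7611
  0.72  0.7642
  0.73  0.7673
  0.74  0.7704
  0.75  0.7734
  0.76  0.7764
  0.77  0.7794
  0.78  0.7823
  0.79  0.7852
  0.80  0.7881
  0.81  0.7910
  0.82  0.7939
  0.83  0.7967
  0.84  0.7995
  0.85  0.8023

σ√T = 0.16·√1.25 = 0.1789
d₁ = [ln(400/500) + (0.075 + ½·0.16²)·1.25] / (σ√T) = (-0.2231 + 0.1098) / 0.1789 = -0.6339 which rounds to -0.63
d₂ = -0.6339 − 0.1789 = -0.8128 which rounds to -0.81
e^(−rT) = e^(−0.075·1.25) = 0.9105
P = 500·0.9105·N(0.81) − 400·N(0.63) = 500·0.9105·0.7910 − 400·0.7357 = 360.1028 − 294.2800 = 65.8227

$65.82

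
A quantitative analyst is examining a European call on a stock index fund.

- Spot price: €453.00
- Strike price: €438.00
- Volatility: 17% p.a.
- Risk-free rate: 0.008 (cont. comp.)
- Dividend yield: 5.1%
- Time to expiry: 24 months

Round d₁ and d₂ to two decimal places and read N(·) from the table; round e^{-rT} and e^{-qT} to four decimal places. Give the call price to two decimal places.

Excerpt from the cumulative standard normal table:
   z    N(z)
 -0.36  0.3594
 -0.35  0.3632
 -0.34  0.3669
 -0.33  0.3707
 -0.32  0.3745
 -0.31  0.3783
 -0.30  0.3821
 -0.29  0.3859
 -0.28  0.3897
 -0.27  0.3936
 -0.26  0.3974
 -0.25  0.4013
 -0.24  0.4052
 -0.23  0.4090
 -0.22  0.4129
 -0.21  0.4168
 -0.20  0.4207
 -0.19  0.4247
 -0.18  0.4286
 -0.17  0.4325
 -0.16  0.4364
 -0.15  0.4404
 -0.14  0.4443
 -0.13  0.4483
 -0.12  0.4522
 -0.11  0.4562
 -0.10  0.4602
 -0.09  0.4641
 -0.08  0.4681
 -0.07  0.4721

€30.10

T = 2;  σ√T = 0.2404
d₁ = [ln(453/438) + (0.008 − 0.051 + ½·0.17²)·2] / (σ√T) = (0.0337 − 0.0571) / 0.2404 = -0.0974 which rounds to -0.10
d₂ = -0.0974 − 0.2404 = -0.3379 which rounds to -0.34
e^(−qT) = e^(−0.051·2) = 0.9030;  e^(−rT) = e^(−0.008·2) = 0.9841
N(d₁) = N(-0.10) = 0.4602;  N(d₂) = N(-0.34) = 0.3669
C = 453·0.9030·0.4602 − 438·0.9841·0.3669 = 188.2490 − 158.1470 = 30.1019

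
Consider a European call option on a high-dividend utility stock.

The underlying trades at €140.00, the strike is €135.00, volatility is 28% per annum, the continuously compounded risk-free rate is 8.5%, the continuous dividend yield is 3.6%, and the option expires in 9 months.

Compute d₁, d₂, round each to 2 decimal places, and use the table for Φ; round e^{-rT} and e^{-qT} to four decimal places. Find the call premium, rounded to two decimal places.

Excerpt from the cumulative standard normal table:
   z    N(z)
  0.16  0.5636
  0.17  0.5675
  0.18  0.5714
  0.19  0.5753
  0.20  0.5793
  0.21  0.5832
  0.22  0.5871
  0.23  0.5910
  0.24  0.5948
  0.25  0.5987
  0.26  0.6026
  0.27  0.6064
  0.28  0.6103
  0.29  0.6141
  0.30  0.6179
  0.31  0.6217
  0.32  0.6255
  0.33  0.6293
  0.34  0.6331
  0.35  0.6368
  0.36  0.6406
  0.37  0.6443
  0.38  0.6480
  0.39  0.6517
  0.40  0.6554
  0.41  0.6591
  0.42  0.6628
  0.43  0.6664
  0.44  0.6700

σ√T = 0.28 × 0.8660 = 0.2425
d₁ = [ln(140/135) + (0.085 − 0.036 + 0.28²/2)·0.75] / 0.2425 = [0.0364 + 0.0662] / 0.2425 = 0.4228 → 0.42
d₂ = d₁ − σ√T = 0.4228 − 0.2425 = 0.1803 → 0.18
e^(−qT) = e^(−0.036·0.75) = 0.9734;  e^(−rT) = e^(−0.085·0.75) = 0.9382
N(d₁) = N(0.42) = 0.6628;  N(d₂) = N(0.18) = 0.5714
C = 140·0.9734·0.6628 − 135·0.9382·0.5714 = 90.3237 − 72.3718 = 17.9519

€17.95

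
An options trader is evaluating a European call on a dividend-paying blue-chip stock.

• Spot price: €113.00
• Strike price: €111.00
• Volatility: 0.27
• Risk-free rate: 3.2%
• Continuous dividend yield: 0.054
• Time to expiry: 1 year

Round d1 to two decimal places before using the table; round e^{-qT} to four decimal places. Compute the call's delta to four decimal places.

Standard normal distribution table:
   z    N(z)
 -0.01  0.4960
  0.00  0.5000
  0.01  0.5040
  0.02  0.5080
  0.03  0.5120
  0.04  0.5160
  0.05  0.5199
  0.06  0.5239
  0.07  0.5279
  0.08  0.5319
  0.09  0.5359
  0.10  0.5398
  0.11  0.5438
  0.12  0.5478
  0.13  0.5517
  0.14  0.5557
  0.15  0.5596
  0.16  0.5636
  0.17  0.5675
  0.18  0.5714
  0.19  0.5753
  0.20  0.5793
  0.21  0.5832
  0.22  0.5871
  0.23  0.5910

σ√T = 0.27 × 1.0000 = 0.2700
d₁ = [ln(113/111) + (0.032 − 0.054 + 0.27²/2)·1] / 0.2700 = [0.0179 + 0.0145] / 0.2700 = 0.1197 ≈ 0.12
N(d₁) = N(0.12) = 0.5478
Δ_call = e^(−qT)·N(d₁) = 0.9474·0.5478 = 0.5190

0.5190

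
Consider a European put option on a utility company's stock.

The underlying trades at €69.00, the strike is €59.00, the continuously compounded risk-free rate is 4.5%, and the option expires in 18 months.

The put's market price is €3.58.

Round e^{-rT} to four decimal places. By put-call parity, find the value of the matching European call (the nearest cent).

€17.43

exp(−rT) = exp(−0.045·1.5) = 0.9347
Put-call parity: C − P = S − K·e^(−rT) = 69 − 59·0.9347 = 69 − 55.1473 = 13.8527
C = P + (C − P) = 3.58 + (13.8527) = 17.4327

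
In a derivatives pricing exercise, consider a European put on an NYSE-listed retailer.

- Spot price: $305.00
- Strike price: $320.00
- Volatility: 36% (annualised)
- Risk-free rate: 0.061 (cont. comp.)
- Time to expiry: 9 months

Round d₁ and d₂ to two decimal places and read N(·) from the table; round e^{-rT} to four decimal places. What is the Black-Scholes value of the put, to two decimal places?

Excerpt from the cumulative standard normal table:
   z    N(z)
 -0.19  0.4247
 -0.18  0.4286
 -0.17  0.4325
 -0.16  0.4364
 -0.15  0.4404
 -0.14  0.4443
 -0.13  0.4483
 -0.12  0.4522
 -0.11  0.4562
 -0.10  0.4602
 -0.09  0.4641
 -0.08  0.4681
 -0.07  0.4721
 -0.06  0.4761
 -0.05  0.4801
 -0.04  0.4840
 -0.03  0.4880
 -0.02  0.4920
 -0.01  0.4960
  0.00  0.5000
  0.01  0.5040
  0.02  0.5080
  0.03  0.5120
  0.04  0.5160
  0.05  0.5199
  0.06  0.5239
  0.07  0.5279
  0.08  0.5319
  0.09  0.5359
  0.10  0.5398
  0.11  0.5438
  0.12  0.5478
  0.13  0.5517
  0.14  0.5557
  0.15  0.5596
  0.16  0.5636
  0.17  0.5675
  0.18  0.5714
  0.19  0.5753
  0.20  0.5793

$37.97

σ√T = 0.36 × 0.8660 = 0.3118
ln(S/K) + (r + σ²/2)T = ln(305/320) + (0.061 + 0.36²/2)·0.75 = -0.0480 + 0.0943 = 0.0463
d₁ = 0.0463 / 0.3118 = 0.1486 ⇒ 0.15
d₂ = d₁ − σ√T = 0.1486 − 0.3118 = -0.1631 ⇒ -0.16
exp(−rT) = exp(−0.061·0.75) = 0.9553
N(−d₂) = N(0.16) = 0.5636;  N(−d₁) = N(-0.15) = 0.4404
P = 320·0.9553·0.5636 − 305·0.4404 = 172.2903 − 134.3220 = 37.9683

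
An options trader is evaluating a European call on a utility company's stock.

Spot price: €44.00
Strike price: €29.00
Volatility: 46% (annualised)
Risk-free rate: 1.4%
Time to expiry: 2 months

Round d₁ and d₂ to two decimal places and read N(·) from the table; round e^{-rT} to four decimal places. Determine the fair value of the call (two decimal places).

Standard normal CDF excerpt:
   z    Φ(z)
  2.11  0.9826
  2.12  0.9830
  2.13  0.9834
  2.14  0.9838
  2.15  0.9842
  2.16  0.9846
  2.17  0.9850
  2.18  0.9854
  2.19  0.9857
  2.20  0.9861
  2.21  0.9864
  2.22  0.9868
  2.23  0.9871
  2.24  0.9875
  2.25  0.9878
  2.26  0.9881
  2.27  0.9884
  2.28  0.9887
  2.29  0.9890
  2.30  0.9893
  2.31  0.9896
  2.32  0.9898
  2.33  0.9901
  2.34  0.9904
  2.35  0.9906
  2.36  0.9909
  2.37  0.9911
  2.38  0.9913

σ√T = 0.46 × 0.4082 = 0.1878
ln(S/K) + (r + σ²/2)T = ln(44/29) + (0.014 + 0.46²/2)·0.1667 = 0.4169 + 0.0200 = 0.4369
d₁ = 0.4369 / 0.1878 = 2.3263 which rounds to 2.33
d₂ = d₁ − σ√T = 2.3263 − 0.1878 = 2.1385 which rounds to 2.14
exp(−rT) = exp(−0.014·0.1667) = 0.9977
N(d₁) = N(2.33) = 0.9901;  N(d₂) = N(2.14) = 0.9838
C = 44·0.9901 − 29·0.9977·0.9838 = 43.5644 − 28.4646 = 15.0998

€15.10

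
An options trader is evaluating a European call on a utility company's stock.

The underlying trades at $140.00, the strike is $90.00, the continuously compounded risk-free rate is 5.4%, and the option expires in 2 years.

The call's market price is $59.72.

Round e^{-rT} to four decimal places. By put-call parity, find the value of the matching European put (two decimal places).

$0.50

e^(−rT) = e^(−0.054·2) = 0.8976
Put-call parity: C − P = S − K·e^(−rT) = 140 − 90·0.8976 = 140 − 80.7840 = 59.2160
P = C − (C − P) = 59.72 − (59.2160) = 0.5040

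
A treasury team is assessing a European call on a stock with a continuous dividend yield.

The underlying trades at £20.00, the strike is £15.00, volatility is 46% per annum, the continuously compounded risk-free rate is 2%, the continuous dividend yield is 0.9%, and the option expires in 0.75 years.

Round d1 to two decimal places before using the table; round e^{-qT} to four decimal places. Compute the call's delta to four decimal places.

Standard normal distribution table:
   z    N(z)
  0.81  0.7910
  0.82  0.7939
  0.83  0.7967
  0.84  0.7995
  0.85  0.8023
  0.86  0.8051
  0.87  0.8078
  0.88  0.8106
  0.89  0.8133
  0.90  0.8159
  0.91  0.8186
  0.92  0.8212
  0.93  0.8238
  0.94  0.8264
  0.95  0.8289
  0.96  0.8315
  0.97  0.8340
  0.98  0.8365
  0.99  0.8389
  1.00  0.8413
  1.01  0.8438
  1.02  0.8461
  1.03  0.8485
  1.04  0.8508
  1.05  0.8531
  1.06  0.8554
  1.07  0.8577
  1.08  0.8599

0.8209

T = 0.75;  σ√T = 0.3984
d₁ = [ln(20/15) + (0.02 − 0.009 + 0.46²/2)·0.75] / 0.3984 = [0.2877 + 0.0876] / 0.3984 = 0.9420 ≈ 0.94
N(d₁) = N(0.94) = 0.8264
Δ_call = exp(−qT)·N(d₁) = 0.9933·0.8264 = 0.8209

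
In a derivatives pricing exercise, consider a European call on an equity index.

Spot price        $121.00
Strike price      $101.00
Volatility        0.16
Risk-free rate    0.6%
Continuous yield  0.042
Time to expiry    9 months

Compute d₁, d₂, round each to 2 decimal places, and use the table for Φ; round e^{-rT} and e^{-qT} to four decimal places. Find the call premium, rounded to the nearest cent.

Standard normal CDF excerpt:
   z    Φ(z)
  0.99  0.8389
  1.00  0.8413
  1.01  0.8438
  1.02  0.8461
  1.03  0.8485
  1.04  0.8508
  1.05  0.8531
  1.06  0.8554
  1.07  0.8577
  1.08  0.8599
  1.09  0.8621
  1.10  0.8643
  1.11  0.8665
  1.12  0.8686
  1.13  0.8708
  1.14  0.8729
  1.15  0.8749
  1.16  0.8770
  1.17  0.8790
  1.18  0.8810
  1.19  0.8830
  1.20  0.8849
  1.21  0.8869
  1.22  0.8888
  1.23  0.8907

σ√T = 0.16·√0.75 = 0.1386
ln(S/K) + (r − q + σ²/2)T = ln(121/101) + (0.006 − 0.042 + 0.16²/2)·0.75 = 0.1807 − 0.0174 = 0.1633
d₁ = 0.1633 / 0.1386 = 1.1783 ≈ 1.18
d₂ = d₁ − σ√T = 1.1783 − 0.1386 = 1.0397 ≈ 1.04
e^(−qT) = e^(−0.042·0.75) = 0.9690;  e^(−rT) = e^(−0.006·0.75) = 0.9955
C = 121·0.9690·N(1.18) − 101·0.9955·N(1.04) = 121·0.9690·0.8810 − 101·0.9955·0.8508 = 103.2964 − 85.5441 = 17.7523

$17.75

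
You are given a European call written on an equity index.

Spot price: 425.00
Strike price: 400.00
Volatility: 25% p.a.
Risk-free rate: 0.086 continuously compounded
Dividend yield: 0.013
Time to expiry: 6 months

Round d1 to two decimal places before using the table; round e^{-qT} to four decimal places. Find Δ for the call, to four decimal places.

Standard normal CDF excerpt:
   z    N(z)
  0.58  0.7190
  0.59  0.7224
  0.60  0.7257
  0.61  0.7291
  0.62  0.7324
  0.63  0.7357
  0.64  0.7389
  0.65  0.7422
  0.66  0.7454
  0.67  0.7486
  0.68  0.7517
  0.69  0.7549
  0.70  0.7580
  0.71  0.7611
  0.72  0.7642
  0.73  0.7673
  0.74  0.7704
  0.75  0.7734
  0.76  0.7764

0.7341

σ√T = 0.25·√0.5 = 0.1768
d₁ = [ln(425/400) + (0.086 − 0.013 + 0.25²/2)·0.5] / 0.1768 = [0.0606 + 0.0521] / 0.1768 = 0.6378 ⇒ 0.64
N(d₁) = N(0.64) = 0.7389
Δ_call = e^(−qT)·N(d₁) = 0.9935·0.7389 = 0.7341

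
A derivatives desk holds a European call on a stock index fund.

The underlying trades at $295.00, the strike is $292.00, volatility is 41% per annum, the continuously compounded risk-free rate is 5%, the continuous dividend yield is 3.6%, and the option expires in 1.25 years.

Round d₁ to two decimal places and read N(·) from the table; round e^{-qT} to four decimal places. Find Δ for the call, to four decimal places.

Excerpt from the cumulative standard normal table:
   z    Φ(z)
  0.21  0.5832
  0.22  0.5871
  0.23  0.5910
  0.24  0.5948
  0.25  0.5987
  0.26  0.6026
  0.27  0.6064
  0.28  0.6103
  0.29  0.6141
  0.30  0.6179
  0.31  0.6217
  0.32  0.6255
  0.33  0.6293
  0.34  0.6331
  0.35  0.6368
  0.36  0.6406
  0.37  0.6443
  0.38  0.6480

T = 1.25;  σ√T = 0.4584
d₁ = [ln(295/292) + (0.05 − 0.036 + ½·0.41²)·1.25] / (σ√T) = (0.0102 + 0.1226) / 0.4584 = 0.2897 → 0.29
N(d₁) = N(0.29) = 0.6141
Δ_call = e^(−qT)·N(d₁) = 0.9560·0.6141 = 0.5871

0.5871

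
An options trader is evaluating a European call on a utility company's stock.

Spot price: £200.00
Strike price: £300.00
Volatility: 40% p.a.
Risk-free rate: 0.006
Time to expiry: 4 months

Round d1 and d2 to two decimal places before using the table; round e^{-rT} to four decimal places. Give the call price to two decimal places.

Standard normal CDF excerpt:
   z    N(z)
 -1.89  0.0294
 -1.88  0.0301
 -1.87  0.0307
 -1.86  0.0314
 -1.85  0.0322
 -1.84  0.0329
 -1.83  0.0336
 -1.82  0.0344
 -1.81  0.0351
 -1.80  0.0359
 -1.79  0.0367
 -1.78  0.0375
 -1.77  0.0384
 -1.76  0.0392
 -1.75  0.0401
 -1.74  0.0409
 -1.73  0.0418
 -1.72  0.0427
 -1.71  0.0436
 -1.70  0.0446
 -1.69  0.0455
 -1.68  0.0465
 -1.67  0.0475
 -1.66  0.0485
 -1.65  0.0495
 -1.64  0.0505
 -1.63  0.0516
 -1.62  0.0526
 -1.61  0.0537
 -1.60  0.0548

£0.92

T = 0.3333;  σ√T = 0.2309
ln(S/K) + (r + σ²/2)T = ln(200/300) + (0.006 + 0.4²/2)·0.3333 = -0.4055 + 0.0287 = -0.3768
d₁ = -0.3768 / 0.2309 = -1.6316 which rounds to -1.63
d₂ = d₁ − σ√T = -1.6316 − 0.2309 = -1.8625 which rounds to -1.86
exp(−rT) = exp(−0.006·0.3333) = 0.9980
C = 200·N(-1.63) − 300·0.9980·N(-1.86) = 200·0.0516 − 300·0.9980·0.0314 = 10.3200 − 9.4012 = 0.9188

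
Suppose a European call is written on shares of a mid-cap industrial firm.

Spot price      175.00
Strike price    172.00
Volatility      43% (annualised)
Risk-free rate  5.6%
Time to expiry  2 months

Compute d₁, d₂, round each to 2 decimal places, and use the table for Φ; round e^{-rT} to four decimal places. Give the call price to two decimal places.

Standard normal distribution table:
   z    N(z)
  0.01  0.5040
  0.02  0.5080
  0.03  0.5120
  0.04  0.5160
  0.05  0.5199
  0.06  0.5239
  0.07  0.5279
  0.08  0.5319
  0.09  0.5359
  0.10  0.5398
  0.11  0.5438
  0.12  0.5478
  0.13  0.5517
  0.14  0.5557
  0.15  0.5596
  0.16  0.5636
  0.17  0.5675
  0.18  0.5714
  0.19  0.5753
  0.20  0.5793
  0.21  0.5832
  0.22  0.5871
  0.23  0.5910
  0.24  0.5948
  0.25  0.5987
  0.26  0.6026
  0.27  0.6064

σ√T = 0.43·√0.1667 = 0.1755
d₁ = [ln(175/172) + (0.056 + 0.43²/2)·0.1667] / 0.1755 = [0.0173 + 0.0247] / 0.1755 = 0.2394 which rounds to 0.24
d₂ = d₁ − σ√T = 0.2394 − 0.1755 = 0.0639 which rounds to 0.06
exp(−rT) = exp(−0.056·0.1667) = 0.9907
N(d₁) = N(0.24) = 0.5948;  N(d₂) = N(0.06) = 0.5239
C = 175·0.5948 − 172·0.9907·0.5239 = 104.0900 − 89.2728 = 14.8172

14.82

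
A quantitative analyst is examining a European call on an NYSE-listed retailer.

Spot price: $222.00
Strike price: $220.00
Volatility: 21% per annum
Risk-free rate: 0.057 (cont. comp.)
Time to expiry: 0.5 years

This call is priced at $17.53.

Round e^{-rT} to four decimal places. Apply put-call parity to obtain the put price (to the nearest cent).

$9.35

e^(−rT) = e^(−0.057·0.5) = 0.9719
Put-call parity: C − P = S − K·e^(−rT) = 222 − 220·0.9719 = 222 − 213.8180 = 8.1820
P = C − (C − P) = 17.53 − (8.1820) = 9.3480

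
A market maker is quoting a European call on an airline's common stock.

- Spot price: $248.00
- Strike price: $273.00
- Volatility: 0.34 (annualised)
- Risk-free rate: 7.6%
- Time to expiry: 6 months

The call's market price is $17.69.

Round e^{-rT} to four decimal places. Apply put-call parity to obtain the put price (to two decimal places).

exp(−rT) = exp(−0.076·0.5) = 0.9627
Put-call parity: C − P = S − K·e^(−rT) = 248 − 273·0.9627 = 248 − 262.8171 = -14.8171
P = C − (C − P) = 17.69 − (-14.8171) = 32.5071

$32.51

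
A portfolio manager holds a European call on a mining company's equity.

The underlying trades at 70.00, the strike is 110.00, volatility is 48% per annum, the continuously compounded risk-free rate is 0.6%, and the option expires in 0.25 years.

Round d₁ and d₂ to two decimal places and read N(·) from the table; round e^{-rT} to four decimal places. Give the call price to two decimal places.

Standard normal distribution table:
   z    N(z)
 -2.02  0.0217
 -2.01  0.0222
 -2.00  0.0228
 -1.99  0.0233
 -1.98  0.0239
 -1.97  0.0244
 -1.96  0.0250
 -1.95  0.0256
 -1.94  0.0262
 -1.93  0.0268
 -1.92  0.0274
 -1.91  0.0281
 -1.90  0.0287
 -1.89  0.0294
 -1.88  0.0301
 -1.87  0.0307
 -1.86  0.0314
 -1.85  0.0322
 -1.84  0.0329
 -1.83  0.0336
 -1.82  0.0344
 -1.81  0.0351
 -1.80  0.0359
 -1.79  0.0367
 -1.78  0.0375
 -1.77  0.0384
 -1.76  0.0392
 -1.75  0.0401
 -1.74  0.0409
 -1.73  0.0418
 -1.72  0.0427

0.24

σ√T = 0.48 × 0.5000 = 0.2400
d₁ = [ln(70/110) + (0.006 + ½·0.48²)·0.25] / (σ√T) = (-0.4520 + 0.0303) / 0.2400 = -1.7570 ⇒ -1.76
d₂ = -1.7570 − 0.2400 = -1.9970 ⇒ -2.00
e^(−rT) = e^(−0.006·0.25) = 0.9985
N(d₁) = N(-1.76) = 0.0392;  N(d₂) = N(-2.00) = 0.0228
C = 70·0.0392 − 110·0.9985·0.0228 = 2.7440 − 2.5042 = 0.2398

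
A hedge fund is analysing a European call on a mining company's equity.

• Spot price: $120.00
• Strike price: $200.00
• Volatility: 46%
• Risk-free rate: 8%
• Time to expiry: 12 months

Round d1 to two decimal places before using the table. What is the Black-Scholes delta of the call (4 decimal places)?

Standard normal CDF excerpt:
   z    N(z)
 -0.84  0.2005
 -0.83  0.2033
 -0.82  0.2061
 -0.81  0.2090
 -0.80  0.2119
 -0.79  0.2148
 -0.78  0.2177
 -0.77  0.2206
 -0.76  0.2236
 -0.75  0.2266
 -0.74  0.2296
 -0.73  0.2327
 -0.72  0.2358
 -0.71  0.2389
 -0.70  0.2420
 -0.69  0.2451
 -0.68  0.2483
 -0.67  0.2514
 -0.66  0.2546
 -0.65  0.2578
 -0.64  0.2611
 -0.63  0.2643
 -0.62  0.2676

0.2389

T = 1;  σ√T = 0.4600
d₁ = [ln(120/200) + (0.08 + 0.46²/2)·1] / 0.4600 = [-0.5108 + 0.1858] / 0.4600 = -0.7066 ⇒ -0.71
N(d₁) = N(-0.71) = 0.2389
Δ_call = N(d₁) = 0.2389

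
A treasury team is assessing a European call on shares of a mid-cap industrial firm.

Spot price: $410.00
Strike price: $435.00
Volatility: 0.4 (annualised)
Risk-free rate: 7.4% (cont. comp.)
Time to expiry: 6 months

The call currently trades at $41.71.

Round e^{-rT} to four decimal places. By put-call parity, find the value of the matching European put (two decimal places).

$50.92

e^(−rT) = e^(−0.074·0.5) = 0.9637
Put-call parity: C − P = S − K·e^(−rT) = 410 − 435·0.9637 = 410 − 419.2095 = -9.2095
P = C − (C − P) = 41.71 − (-9.2095) = 50.9195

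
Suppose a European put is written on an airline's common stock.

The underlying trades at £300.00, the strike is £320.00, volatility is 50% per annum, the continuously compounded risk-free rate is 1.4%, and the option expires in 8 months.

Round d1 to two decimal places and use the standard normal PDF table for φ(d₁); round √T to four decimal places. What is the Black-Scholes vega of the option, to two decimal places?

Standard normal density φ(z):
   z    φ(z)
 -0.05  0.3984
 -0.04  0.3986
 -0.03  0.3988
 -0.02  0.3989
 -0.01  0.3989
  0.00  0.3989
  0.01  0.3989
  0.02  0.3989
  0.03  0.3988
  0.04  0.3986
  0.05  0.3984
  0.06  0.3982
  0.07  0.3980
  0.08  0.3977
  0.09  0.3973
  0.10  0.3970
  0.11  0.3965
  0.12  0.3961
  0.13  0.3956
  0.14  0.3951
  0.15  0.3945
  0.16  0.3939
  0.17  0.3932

σ√T = 0.5 × 0.8165 = 0.4082
d₁ = [ln(300/320) + (0.014 + 0.5²/2)·0.6667] / 0.4082 = [-0.0645 + 0.0927] / 0.4082 = 0.0689 which rounds to 0.07
√T = √0.6667 = 0.8165
φ(d₁) = φ(0.07) = 0.3980
vega = S·φ(d₁)·√T = 300·0.3980·0.8165 = 97.4901

97.49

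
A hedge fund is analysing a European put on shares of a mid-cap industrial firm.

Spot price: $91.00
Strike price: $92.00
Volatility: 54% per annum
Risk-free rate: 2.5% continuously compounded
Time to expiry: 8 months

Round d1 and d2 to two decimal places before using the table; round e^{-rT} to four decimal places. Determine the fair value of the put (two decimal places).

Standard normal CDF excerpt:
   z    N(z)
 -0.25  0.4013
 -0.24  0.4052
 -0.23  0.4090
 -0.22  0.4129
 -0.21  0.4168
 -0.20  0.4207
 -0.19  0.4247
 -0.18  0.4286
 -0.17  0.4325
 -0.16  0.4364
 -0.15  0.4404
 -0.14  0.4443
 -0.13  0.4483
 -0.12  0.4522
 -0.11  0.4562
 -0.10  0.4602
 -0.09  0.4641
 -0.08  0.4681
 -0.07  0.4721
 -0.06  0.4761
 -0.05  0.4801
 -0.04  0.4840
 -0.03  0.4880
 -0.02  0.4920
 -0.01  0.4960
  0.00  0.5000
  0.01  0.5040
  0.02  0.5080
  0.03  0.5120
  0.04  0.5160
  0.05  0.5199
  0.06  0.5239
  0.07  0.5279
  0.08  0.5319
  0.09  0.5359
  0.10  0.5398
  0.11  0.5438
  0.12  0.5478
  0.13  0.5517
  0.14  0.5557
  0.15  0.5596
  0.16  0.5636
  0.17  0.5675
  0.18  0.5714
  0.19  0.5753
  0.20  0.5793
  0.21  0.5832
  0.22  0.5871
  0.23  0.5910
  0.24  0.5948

T = 0.6667;  σ√T = 0.4409
d₁ = [ln(91/92) + (0.025 + 0.54²/2)·0.6667] / 0.4409 = [-0.0109 + 0.1139] / 0.4409 = 0.2335 which rounds to 0.23
d₂ = d₁ − σ√T = 0.2335 − 0.4409 = -0.2074 which rounds to -0.21
e^(−rT) = e^(−0.025·0.6667) = 0.9835
N(−d₂) = N(0.21) = 0.5832;  N(−d₁) = N(-0.23) = 0.4090
P = 92·0.9835·0.5832 − 91·0.4090 = 52.7691 − 37.2190 = 15.5501

$15.55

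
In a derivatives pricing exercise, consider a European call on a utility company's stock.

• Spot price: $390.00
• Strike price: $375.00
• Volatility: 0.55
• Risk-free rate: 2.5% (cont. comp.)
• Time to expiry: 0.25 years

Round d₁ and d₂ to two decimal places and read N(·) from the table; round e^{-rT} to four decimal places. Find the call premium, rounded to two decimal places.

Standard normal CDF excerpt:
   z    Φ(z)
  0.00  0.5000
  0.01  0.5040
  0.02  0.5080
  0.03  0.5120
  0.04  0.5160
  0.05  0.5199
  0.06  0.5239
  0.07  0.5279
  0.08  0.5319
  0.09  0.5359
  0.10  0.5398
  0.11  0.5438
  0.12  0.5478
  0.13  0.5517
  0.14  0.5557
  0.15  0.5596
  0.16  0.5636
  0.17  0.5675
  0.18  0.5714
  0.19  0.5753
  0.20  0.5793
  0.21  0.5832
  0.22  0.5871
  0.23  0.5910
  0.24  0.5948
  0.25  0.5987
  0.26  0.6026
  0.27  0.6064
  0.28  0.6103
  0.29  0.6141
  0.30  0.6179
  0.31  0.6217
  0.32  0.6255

T = 0.25;  σ√T = 0.2750
ln(S/K) + (r + σ²/2)T = ln(390/375) + (0.025 + 0.55²/2)·0.25 = 0.0392 + 0.0441 = 0.0833
d₁ = 0.0833 / 0.2750 = 0.3028 ≈ 0.30
d₂ = d₁ − σ√T = 0.3028 − 0.2750 = 0.0278 ≈ 0.03
e^(−rT) = e^(−0.025·0.25) = 0.9938
N(d₁) = N(0.30) = 0.6179;  N(d₂) = N(0.03) = 0.5120
C = 390·0.6179 − 375·0.9938·0.5120 = 240.9810 − 190.8096 = 50.1714

$50.17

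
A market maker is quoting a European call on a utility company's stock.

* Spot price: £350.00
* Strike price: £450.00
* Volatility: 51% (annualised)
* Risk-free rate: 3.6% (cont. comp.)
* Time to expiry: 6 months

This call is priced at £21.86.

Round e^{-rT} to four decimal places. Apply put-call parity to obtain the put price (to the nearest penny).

e^(−rT) = e^(−0.036·0.5) = 0.9822
Put-call parity: C − P = S − K·e^(−rT) = 350 − 450·0.9822 = 350 − 441.9900 = -91.9900
P = C − (C − P) = 21.86 − (-91.9900) = 113.8500

£113.85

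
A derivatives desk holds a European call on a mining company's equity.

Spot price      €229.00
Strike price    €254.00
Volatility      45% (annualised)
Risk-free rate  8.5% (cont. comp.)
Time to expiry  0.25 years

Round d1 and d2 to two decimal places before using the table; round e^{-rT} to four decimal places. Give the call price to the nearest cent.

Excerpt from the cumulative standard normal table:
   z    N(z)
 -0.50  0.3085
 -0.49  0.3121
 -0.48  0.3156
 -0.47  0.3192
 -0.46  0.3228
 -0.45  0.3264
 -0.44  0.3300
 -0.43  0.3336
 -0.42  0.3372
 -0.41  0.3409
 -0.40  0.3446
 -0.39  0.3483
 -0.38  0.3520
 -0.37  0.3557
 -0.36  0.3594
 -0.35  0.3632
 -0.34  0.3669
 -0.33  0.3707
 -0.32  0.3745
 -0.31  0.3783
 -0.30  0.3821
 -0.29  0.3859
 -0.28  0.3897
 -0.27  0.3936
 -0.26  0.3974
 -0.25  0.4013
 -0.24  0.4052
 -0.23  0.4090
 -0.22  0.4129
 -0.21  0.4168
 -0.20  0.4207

€13.42

T = 0.25;  σ√T = 0.2250
ln(S/K) + (r + σ²/2)T = ln(229/254) + (0.085 + 0.45²/2)·0.25 = -0.1036 + 0.0466 = -0.0570
d₁ = -0.0570 / 0.2250 = -0.2536 ⇒ -0.25
d₂ = d₁ − σ√T = -0.2536 − 0.2250 = -0.4786 ⇒ -0.48
exp(−rT) = exp(−0.085·0.25) = 0.9790
N(d₁) = N(-0.25) = 0.4013;  N(d₂) = N(-0.48) = 0.3156
C = 229·0.4013 − 254·0.9790·0.3156 = 91.8977 − 78.4790 = 13.4187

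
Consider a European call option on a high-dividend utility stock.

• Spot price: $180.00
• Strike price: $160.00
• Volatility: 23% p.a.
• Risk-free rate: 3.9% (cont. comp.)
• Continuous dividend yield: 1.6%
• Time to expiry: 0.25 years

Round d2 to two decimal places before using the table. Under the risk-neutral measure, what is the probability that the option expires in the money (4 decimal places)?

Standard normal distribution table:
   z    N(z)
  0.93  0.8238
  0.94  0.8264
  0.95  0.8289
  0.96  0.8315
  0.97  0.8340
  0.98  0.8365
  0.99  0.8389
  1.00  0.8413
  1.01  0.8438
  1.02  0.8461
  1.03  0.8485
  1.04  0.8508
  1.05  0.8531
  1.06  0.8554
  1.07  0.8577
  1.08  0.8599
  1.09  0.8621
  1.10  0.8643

0.8461

σ√T = 0.23 × 0.5000 = 0.1150
d₁ = [ln(180/160) + (0.039 − 0.016 + 0.23²/2)·0.25] / 0.1150 = [0.1178 + 0.0124] / 0.1150 = 1.1317 ⇒ 1.13
d₂ = d₁ − σ√T = 1.1317 − 0.1150 = 1.0167 ⇒ 1.02
Risk-neutral Pr[S_T > K] = N(d₂) = N(1.02) = 0.8461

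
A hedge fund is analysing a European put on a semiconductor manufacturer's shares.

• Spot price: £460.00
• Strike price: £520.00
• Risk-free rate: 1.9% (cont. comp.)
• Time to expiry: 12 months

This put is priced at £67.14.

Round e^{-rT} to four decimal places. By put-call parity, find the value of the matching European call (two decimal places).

exp(−rT) = exp(−0.019·1) = 0.9812
Put-call parity: C − P = S − K·e^(−rT) = 460 − 520·0.9812 = 460 − 510.2240 = -50.2240
C = P + (C − P) = 67.14 + (-50.2240) = 16.9160

£16.92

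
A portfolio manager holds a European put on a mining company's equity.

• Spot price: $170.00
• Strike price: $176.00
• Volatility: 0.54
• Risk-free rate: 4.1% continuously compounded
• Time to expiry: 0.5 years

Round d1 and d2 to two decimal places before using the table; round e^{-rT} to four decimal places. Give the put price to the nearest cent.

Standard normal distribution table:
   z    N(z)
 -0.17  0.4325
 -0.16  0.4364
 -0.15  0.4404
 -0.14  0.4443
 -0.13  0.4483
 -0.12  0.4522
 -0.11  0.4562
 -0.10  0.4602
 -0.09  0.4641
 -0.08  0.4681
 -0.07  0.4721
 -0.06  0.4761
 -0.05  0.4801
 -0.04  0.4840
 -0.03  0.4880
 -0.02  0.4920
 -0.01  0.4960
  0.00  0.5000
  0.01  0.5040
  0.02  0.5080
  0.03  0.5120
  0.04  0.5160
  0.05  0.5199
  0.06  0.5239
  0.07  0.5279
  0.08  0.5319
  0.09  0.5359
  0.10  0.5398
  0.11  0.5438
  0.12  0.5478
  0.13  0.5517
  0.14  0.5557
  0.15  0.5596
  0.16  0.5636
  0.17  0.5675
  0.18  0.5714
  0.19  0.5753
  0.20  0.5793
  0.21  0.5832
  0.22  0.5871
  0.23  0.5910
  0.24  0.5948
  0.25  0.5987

σ√T = 0.54·√0.5 = 0.3818
d₁ = [ln(170/176) + (0.041 + 0.54²/2)·0.5] / 0.3818 = [-0.0347 + 0.0934] / 0.3818 = 0.1538 ≈ 0.15
d₂ = d₁ − σ√T = 0.1538 − 0.3818 = -0.2281 ≈ -0.23
e^(−rT) = e^(−0.041·0.5) = 0.9797
P = 176·0.9797·N(0.23) − 170·N(-0.15) = 176·0.9797·0.5910 − 170·0.4404 = 101.9045 − 74.8680 = 27.0365

$27.04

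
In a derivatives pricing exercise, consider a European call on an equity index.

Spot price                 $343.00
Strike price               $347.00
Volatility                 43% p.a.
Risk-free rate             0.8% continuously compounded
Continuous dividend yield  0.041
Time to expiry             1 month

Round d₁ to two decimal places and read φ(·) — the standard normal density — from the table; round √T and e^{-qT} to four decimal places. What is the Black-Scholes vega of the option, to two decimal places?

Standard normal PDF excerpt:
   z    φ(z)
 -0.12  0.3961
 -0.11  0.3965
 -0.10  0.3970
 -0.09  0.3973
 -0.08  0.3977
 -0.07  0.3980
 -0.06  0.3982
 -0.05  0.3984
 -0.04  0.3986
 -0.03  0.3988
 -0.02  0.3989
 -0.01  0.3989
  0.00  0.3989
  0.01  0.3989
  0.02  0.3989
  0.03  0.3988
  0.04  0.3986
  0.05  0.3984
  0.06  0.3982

39.32

T = 0.08333;  σ√T = 0.1241
ln(S/K) + (r − q + σ²/2)T = ln(343/347) + (0.008 − 0.041 + 0.43²/2)·0.08333 = -0.0116 + 0.0050 = -0.0066
d₁ = -0.0066 / 0.1241 = -0.0535 → -0.05
√T = √0.08333 = 0.2887
φ(d₁) = φ(-0.05) = 0.3984
e^(−qT) = e^(−0.041·0.08333) = 0.9966
vega = S·e^(−qT)·φ(d₁)·√T = 343·0.9966·0.3984·0.2887 = 39.3171
(Call and put vega coincide under Black-Scholes.)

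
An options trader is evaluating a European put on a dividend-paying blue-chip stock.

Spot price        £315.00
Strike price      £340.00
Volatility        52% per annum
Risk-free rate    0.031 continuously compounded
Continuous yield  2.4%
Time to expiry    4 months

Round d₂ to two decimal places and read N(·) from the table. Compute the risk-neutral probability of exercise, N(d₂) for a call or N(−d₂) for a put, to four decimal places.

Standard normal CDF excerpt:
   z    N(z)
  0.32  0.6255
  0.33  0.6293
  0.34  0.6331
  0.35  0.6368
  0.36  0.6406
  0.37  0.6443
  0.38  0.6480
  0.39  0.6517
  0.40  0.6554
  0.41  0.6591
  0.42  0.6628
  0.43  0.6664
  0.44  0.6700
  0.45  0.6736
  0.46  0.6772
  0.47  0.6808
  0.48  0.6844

σ√T = 0.52·√0.3333 = 0.3002
d₁ = [ln(315/340) + (0.031 − 0.024 + 0.52²/2)·0.3333] / 0.3002 = [-0.0764 + 0.0474] / 0.3002 = -0.0965 → -0.10
d₂ = d₁ − σ√T = -0.0965 − 0.3002 = -0.3967 → -0.40
Risk-neutral Pr[S_T < K] = N(−d₂) = N(0.40) = 0.6554

0.6554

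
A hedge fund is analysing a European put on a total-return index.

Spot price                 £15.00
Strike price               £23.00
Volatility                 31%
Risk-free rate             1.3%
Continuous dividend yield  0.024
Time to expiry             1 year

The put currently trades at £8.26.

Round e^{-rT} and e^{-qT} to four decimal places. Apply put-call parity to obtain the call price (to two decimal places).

exp(−qT) = exp(−0.024·1) = 0.9763;  exp(−rT) = exp(−0.013·1) = 0.9871
Put-call parity: C − P = S·e^(−qT) − K·e^(−rT) = 15·0.9763 − 23·0.9871 = 14.6445 − 22.7033 = -8.0588
C = P + (C − P) = 8.26 + (-8.0588) = 0.2012

£0.20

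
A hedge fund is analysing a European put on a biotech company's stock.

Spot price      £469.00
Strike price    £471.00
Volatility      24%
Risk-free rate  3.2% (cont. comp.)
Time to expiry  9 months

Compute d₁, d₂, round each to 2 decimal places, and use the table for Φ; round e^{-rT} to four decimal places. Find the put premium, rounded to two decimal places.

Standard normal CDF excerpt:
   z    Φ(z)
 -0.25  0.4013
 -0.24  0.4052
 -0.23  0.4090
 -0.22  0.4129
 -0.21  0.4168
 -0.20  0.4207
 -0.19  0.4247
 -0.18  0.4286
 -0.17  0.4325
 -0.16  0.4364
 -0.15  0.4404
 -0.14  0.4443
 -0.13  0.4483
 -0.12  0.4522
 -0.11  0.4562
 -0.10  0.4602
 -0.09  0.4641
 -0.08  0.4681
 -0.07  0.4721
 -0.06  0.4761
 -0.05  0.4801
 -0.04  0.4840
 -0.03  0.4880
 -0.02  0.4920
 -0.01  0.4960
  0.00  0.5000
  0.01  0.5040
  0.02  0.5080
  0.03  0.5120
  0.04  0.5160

£34.45

σ√T = 0.24·√0.75 = 0.2078
ln(S/K) + (r + σ²/2)T = ln(469/471) + (0.032 + 0.24²/2)·0.75 = -0.0043 + 0.0456 = 0.0413
d₁ = 0.0413 / 0.2078 = 0.1989 ⇒ 0.20
d₂ = d₁ − σ√T = 0.1989 − 0.2078 = -0.0089 ⇒ -0.01
e^(−rT) = e^(−0.032·0.75) = 0.9763
N(−d₂) = N(0.01) = 0.5040;  N(−d₁) = N(-0.20) = 0.4207
P = 471·0.9763·0.5040 − 469·0.4207 = 231.7580 − 197.3083 = 34.4497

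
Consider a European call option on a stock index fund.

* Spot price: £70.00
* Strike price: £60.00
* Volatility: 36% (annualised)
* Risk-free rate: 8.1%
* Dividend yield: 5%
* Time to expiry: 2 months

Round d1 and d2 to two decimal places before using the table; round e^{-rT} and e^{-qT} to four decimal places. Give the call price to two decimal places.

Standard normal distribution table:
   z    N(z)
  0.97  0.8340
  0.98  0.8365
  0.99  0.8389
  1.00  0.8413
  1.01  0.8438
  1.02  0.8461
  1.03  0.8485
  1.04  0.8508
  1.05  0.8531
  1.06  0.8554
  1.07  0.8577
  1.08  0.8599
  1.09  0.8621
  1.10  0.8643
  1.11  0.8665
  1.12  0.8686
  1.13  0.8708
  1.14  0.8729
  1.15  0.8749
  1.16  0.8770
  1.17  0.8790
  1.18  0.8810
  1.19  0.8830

£10.93

σ√T = 0.36 × 0.4082 = 0.1470
d₁ = [ln(70/60) + (0.081 − 0.05 + 0.36²/2)·0.1667] / 0.1470 = [0.1542 + 0.0160] / 0.1470 = 1.1575 ⇒ 1.16
d₂ = d₁ − σ√T = 1.1575 − 0.1470 = 1.0105 ⇒ 1.01
e^(−qT) = e^(−0.05·0.1667) = 0.9917;  e^(−rT) = e^(−0.081·0.1667) = 0.9866
C = 70·0.9917·N(1.16) − 60·0.9866·N(1.01) = 70·0.9917·0.8770 − 60·0.9866·0.8438 = 60.8805 − 49.9496 = 10.9309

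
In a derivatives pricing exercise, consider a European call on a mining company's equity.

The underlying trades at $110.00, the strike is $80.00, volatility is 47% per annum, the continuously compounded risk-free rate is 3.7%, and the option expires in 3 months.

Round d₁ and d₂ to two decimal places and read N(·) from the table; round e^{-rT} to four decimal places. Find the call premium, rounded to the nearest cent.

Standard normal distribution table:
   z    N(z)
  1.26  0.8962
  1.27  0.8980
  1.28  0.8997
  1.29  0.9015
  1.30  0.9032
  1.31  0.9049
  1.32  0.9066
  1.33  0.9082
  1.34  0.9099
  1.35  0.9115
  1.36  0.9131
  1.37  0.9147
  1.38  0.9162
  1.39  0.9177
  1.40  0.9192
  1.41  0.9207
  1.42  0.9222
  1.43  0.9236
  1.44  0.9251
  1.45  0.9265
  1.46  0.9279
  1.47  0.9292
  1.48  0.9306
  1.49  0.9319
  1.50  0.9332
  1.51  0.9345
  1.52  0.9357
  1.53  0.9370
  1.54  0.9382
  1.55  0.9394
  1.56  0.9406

$31.48

T = 0.25;  σ√T = 0.2350
d₁ = [ln(110/80) + (0.037 + 0.47²/2)·0.25] / 0.2350 = [0.3185 + 0.0369] / 0.2350 = 1.5120 → 1.51
d₂ = d₁ − σ√T = 1.5120 − 0.2350 = 1.2770 → 1.28
e^(−rT) = e^(−0.037·0.25) = 0.9908
N(d₁) = N(1.51) = 0.9345;  N(d₂) = N(1.28) = 0.8997
C = 110·0.9345 − 80·0.9908·0.8997 = 102.7950 − 71.3138 = 31.4812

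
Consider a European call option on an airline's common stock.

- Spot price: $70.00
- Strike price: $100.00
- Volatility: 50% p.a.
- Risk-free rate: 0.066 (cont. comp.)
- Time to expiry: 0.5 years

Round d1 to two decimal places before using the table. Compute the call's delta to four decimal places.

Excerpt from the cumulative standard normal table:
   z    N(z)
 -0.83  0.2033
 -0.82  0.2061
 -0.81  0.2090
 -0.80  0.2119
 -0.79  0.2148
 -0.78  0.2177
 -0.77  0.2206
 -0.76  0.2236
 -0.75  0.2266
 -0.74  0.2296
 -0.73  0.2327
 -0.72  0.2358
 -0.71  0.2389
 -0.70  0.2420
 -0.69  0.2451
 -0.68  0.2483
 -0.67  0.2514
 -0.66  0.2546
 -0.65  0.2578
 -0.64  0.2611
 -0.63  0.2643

σ√T = 0.5 × 0.7071 = 0.3536
ln(S/K) + (r + σ²/2)T = ln(70/100) + (0.066 + 0.5²/2)·0.5 = -0.3567 + 0.0955 = -0.2612
d₁ = -0.2612 / 0.3536 = -0.7387 ⇒ -0.74
N(d₁) = N(-0.74) = 0.2296
Δ_call = N(d₁) = 0.2296

0.2296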